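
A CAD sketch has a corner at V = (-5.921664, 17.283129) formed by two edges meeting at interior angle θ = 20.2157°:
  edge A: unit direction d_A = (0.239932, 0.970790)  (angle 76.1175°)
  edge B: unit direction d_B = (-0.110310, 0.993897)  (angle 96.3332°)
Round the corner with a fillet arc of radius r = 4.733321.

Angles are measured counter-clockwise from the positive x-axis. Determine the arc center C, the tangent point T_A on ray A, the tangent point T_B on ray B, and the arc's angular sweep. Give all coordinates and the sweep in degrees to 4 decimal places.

bisector direction at 86.2254° = (0.065832,0.997831)
center distance |VC| = r/sin(θ/2) = 4.733321/sin(10.1078°) = 26.970243
C = V + |VC|·bis = (-4.1461,44.1949)
T_A = V + ((C−V)·d_A)·d_A = V + 26.5516·d_A = (0.4489,43.0592)
T_B = V + ((C−V)·d_B)·d_B = V + 26.5516·d_B = (-8.8506,43.6727)
sweep = 180° − θ = 159.7843°

center=(-4.1461,44.1949) T_A=(0.4489,43.0592) T_B=(-8.8506,43.6727) sweep=159.7843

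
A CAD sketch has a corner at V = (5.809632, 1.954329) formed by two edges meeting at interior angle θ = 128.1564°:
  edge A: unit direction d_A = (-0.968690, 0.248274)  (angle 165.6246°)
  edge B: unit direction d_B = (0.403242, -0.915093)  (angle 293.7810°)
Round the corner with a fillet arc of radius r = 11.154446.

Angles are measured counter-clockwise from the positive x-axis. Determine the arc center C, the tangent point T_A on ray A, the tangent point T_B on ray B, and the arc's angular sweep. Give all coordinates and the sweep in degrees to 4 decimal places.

bisector direction at 229.7028° = (-0.646753,-0.762700)
center distance |VC| = r/sin(θ/2) = 11.154446/sin(64.0782°) = 12.402214
C = V + |VC|·bis = (-2.2115,-7.5048)
T_A = V + ((C−V)·d_A)·d_A = V + 5.4216·d_A = (0.5578,3.3004)
T_B = V + ((C−V)·d_B)·d_B = V + 5.4216·d_B = (7.9958,-3.0069)
sweep = 180° − θ = 51.8436°

center=(-2.2115,-7.5048) T_A=(0.5578,3.3004) T_B=(7.9958,-3.0069) sweep=51.8436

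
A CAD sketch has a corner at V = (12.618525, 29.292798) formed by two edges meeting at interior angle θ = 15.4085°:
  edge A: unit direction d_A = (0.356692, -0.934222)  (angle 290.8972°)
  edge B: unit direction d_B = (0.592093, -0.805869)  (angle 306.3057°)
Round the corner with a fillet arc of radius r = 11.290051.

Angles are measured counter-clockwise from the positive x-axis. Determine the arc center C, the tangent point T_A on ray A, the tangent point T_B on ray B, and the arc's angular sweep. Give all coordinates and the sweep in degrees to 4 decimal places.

center=(52.9342,-44.6469) T_A=(42.3868,-48.6740) T_B=(62.0325,-37.9622) sweep=164.5915

bisector direction at 298.6014° = (0.478714,-0.877971)
center distance |VC| = r/sin(θ/2) = 11.290051/sin(7.7043°) = 84.216596
C = V + |VC|·bis = (52.9342,-44.6469)
T_A = V + ((C−V)·d_A)·d_A = V + 83.4564·d_A = (42.3868,-48.6740)
T_B = V + ((C−V)·d_B)·d_B = V + 83.4564·d_B = (62.0325,-37.9622)
sweep = 180° − θ = 164.5915°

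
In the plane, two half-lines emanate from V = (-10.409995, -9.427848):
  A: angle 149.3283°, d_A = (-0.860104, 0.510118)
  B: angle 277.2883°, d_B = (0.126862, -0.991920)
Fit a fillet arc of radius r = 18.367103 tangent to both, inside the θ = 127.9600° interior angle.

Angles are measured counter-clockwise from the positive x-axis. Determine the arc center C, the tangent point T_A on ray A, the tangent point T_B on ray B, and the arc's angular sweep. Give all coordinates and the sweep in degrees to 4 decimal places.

bisector direction at 213.3083° = (-0.835728,-0.549144)
center distance |VC| = r/sin(θ/2) = 18.367103/sin(63.9800°) = 20.438755
C = V + |VC|·bis = (-27.4912,-20.6517)
T_A = V + ((C−V)·d_A)·d_A = V + 8.9662·d_A = (-18.1218,-4.8540)
T_B = V + ((C−V)·d_B)·d_B = V + 8.9662·d_B = (-9.2725,-18.3216)
sweep = 180° − θ = 52.0400°

center=(-27.4912,-20.6517) T_A=(-18.1218,-4.8540) T_B=(-9.2725,-18.3216) sweep=52.0400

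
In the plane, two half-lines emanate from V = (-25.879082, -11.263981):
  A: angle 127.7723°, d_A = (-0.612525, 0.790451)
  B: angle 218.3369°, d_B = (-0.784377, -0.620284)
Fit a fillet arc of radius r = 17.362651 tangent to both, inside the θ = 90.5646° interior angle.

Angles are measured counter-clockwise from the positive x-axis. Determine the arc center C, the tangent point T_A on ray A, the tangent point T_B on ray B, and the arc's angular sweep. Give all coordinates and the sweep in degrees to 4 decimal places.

center=(-50.1342,-8.3093) T_A=(-36.4099,2.3258) T_B=(-39.3644,-21.9282) sweep=89.4354

bisector direction at 173.0546° = (-0.992662,0.120923)
center distance |VC| = r/sin(θ/2) = 17.362651/sin(45.2823°) = 24.434404
C = V + |VC|·bis = (-50.1342,-8.3093)
T_A = V + ((C−V)·d_A)·d_A = V + 17.1924·d_A = (-36.4099,2.3258)
T_B = V + ((C−V)·d_B)·d_B = V + 17.1924·d_B = (-39.3644,-21.9282)
sweep = 180° − θ = 89.4354°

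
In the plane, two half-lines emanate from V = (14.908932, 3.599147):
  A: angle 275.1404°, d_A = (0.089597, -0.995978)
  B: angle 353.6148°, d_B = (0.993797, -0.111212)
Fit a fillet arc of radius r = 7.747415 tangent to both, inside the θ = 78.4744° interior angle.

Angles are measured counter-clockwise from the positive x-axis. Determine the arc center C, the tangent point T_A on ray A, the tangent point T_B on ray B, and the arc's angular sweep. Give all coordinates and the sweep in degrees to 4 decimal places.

center=(23.4752,-5.1552) T_A=(15.7589,-5.8494) T_B=(24.3368,2.5441) sweep=101.5256

bisector direction at 314.3776° = (0.699384,-0.714746)
center distance |VC| = r/sin(θ/2) = 7.747415/sin(39.2372°) = 12.248252
C = V + |VC|·bis = (23.4752,-5.1552)
T_A = V + ((C−V)·d_A)·d_A = V + 9.4867·d_A = (15.7589,-5.8494)
T_B = V + ((C−V)·d_B)·d_B = V + 9.4867·d_B = (24.3368,2.5441)
sweep = 180° − θ = 101.5256°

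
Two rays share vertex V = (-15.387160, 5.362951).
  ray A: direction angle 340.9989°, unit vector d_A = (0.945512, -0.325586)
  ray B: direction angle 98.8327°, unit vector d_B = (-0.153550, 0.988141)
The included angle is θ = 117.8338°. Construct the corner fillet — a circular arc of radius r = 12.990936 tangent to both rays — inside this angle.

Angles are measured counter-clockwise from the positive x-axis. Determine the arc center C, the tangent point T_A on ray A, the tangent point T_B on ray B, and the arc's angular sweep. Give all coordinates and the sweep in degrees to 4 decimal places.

bisector direction at 39.9158° = (0.766988,0.641661)
center distance |VC| = r/sin(θ/2) = 12.990936/sin(58.9169°) = 15.168895
C = V + |VC|·bis = (-3.7528,15.0962)
T_A = V + ((C−V)·d_A)·d_A = V + 7.8314·d_A = (-7.9825,2.8132)
T_B = V + ((C−V)·d_B)·d_B = V + 7.8314·d_B = (-16.5897,13.1015)
sweep = 180° − θ = 62.1662°

center=(-3.7528,15.0962) T_A=(-7.9825,2.8132) T_B=(-16.5897,13.1015) sweep=62.1662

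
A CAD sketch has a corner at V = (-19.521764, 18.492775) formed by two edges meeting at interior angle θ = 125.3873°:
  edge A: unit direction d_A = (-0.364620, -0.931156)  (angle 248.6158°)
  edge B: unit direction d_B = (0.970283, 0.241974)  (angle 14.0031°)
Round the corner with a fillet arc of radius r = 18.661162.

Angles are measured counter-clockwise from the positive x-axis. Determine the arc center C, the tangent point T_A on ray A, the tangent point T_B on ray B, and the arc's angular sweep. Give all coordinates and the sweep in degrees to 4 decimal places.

bisector direction at 311.3094° = (0.660126,-0.751155)
center distance |VC| = r/sin(θ/2) = 18.661162/sin(62.6936°) = 21.001427
C = V + |VC|·bis = (-5.6582,2.7174)
T_A = V + ((C−V)·d_A)·d_A = V + 9.6344·d_A = (-23.0346,9.5217)
T_B = V + ((C−V)·d_B)·d_B = V + 9.6344·d_B = (-10.1737,20.8240)
sweep = 180° − θ = 54.6127°

center=(-5.6582,2.7174) T_A=(-23.0346,9.5217) T_B=(-10.1737,20.8240) sweep=54.6127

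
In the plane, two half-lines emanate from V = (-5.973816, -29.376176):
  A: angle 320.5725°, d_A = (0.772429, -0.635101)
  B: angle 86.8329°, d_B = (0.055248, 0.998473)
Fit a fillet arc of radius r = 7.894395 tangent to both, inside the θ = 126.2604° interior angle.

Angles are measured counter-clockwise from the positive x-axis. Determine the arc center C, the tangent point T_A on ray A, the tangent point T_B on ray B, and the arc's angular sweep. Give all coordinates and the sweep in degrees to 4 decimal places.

bisector direction at 23.7027° = (0.915644,0.401991)
center distance |VC| = r/sin(θ/2) = 7.894395/sin(63.1302°) = 8.849863
C = V + |VC|·bis = (2.1295,-25.8186)
T_A = V + ((C−V)·d_A)·d_A = V + 3.9998·d_A = (-2.8842,-31.9165)
T_B = V + ((C−V)·d_B)·d_B = V + 3.9998·d_B = (-5.7528,-25.3825)
sweep = 180° − θ = 53.7396°

center=(2.1295,-25.8186) T_A=(-2.8842,-31.9165) T_B=(-5.7528,-25.3825) sweep=53.7396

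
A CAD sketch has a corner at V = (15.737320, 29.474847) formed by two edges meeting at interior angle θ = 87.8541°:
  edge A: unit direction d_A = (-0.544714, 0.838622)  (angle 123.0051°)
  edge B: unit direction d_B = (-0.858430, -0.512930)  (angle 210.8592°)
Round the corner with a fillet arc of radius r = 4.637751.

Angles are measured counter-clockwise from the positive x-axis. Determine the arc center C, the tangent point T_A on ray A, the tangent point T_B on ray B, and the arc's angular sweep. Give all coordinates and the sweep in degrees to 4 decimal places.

bisector direction at 166.9322° = (-0.974103,0.226105)
center distance |VC| = r/sin(θ/2) = 4.637751/sin(43.9271°) = 6.685124
C = V + |VC|·bis = (9.2253,30.9864)
T_A = V + ((C−V)·d_A)·d_A = V + 4.8148·d_A = (13.1146,33.5126)
T_B = V + ((C−V)·d_B)·d_B = V + 4.8148·d_B = (11.6042,27.0052)
sweep = 180° − θ = 92.1459°

center=(9.2253,30.9864) T_A=(13.1146,33.5126) T_B=(11.6042,27.0052) sweep=92.1459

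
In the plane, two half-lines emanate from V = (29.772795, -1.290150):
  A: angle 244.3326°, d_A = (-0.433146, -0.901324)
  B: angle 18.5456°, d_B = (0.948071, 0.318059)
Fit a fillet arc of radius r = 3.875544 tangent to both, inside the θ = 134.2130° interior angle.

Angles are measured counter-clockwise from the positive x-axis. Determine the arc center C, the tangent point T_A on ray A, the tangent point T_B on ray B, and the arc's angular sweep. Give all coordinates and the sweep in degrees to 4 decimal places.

bisector direction at 311.4391° = (0.661824,-0.749660)
center distance |VC| = r/sin(θ/2) = 3.875544/sin(67.1065°) = 4.206925
C = V + |VC|·bis = (32.5570,-4.4439)
T_A = V + ((C−V)·d_A)·d_A = V + 1.6366·d_A = (29.0639,-2.7652)
T_B = V + ((C−V)·d_B)·d_B = V + 1.6366·d_B = (31.3244,-0.7696)
sweep = 180° − θ = 45.7870°

center=(32.5570,-4.4439) T_A=(29.0639,-2.7652) T_B=(31.3244,-0.7696) sweep=45.7870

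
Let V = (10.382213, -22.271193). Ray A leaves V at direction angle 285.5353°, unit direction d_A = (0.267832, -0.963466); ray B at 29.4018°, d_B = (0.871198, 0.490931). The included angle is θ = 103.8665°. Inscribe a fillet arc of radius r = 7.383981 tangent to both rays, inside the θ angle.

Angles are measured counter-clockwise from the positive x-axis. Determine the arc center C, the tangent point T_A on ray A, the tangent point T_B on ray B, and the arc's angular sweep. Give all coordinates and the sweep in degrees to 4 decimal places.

bisector direction at 337.4685° = (0.923669,-0.383190)
center distance |VC| = r/sin(θ/2) = 7.383981/sin(51.9333°) = 9.378950
C = V + |VC|·bis = (19.0453,-25.8651)
T_A = V + ((C−V)·d_A)·d_A = V + 5.7829·d_A = (11.9310,-27.8428)
T_B = V + ((C−V)·d_B)·d_B = V + 5.7829·d_B = (15.4202,-19.4322)
sweep = 180° − θ = 76.1335°

center=(19.0453,-25.8651) T_A=(11.9310,-27.8428) T_B=(15.4202,-19.4322) sweep=76.1335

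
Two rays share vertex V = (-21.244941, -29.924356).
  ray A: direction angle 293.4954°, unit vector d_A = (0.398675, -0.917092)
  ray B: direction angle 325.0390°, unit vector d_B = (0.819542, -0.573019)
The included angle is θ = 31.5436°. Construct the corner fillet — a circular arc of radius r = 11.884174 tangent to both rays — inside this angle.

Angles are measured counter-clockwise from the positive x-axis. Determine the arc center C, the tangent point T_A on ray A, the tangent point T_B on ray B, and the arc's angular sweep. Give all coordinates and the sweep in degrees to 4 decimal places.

bisector direction at 309.2672° = (0.632938,-0.774203)
center distance |VC| = r/sin(θ/2) = 11.884174/sin(15.7718°) = 43.722900
C = V + |VC|·bis = (6.4289,-63.7747)
T_A = V + ((C−V)·d_A)·d_A = V + 42.0768·d_A = (-4.4699,-68.5127)
T_B = V + ((C−V)·d_B)·d_B = V + 42.0768·d_B = (13.2388,-54.0352)
sweep = 180° − θ = 148.4564°

center=(6.4289,-63.7747) T_A=(-4.4699,-68.5127) T_B=(13.2388,-54.0352) sweep=148.4564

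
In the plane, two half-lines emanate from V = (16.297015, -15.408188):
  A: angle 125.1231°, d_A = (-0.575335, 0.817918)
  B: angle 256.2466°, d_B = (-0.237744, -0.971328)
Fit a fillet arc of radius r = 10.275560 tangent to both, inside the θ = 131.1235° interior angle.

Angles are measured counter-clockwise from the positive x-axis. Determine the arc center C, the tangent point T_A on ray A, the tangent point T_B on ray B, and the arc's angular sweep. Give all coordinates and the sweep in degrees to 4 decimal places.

bisector direction at 190.6848° = (-0.982662,-0.185407)
center distance |VC| = r/sin(θ/2) = 10.275560/sin(65.5618°) = 11.286768
C = V + |VC|·bis = (5.2059,-17.5008)
T_A = V + ((C−V)·d_A)·d_A = V + 4.6695·d_A = (13.6105,-11.5889)
T_B = V + ((C−V)·d_B)·d_B = V + 4.6695·d_B = (15.1869,-19.9438)
sweep = 180° − θ = 48.8765°

center=(5.2059,-17.5008) T_A=(13.6105,-11.5889) T_B=(15.1869,-19.9438) sweep=48.8765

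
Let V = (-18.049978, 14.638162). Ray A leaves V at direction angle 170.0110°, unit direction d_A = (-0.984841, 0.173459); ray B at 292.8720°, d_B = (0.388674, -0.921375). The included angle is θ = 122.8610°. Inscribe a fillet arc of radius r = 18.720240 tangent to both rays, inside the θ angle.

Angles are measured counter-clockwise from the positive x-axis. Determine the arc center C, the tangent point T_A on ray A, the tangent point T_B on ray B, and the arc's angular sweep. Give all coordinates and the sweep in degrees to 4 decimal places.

center=(-31.3363,-2.0301) T_A=(-28.0891,16.4063) T_B=(-14.0880,5.2460) sweep=57.1390

bisector direction at 231.4415° = (-0.623313,-0.781972)
center distance |VC| = r/sin(θ/2) = 18.720240/sin(61.4305°) = 21.315688
C = V + |VC|·bis = (-31.3363,-2.0301)
T_A = V + ((C−V)·d_A)·d_A = V + 10.1937·d_A = (-28.0891,16.4063)
T_B = V + ((C−V)·d_B)·d_B = V + 10.1937·d_B = (-14.0880,5.2460)
sweep = 180° − θ = 57.1390°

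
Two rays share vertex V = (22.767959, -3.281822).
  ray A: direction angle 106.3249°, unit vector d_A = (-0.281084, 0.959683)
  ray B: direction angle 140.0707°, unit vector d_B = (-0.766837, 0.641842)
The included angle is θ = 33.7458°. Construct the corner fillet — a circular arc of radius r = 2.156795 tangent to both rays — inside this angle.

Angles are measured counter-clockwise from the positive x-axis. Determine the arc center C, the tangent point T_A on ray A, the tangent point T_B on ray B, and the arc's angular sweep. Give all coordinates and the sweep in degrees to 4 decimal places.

center=(18.6993,2.9362) T_A=(20.7692,3.5424) T_B=(17.3150,1.2823) sweep=146.2542

bisector direction at 123.1978° = (-0.547531,0.836785)
center distance |VC| = r/sin(θ/2) = 2.156795/sin(16.8729°) = 7.430828
C = V + |VC|·bis = (18.6993,2.9362)
T_A = V + ((C−V)·d_A)·d_A = V + 7.1109·d_A = (20.7692,3.5424)
T_B = V + ((C−V)·d_B)·d_B = V + 7.1109·d_B = (17.3150,1.2823)
sweep = 180° − θ = 146.2542°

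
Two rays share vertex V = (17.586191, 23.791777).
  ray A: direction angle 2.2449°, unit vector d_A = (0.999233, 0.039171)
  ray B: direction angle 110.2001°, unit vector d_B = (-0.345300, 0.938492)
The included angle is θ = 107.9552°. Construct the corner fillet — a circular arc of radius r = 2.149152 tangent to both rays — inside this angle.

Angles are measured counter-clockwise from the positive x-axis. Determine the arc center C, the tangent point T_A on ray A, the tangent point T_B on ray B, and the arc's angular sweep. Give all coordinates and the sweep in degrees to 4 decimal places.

bisector direction at 56.2225° = (0.555969,0.831203)
center distance |VC| = r/sin(θ/2) = 2.149152/sin(53.9776°) = 2.657253
C = V + |VC|·bis = (19.0635,26.0005)
T_A = V + ((C−V)·d_A)·d_A = V + 1.5627·d_A = (19.1477,23.8530)
T_B = V + ((C−V)·d_B)·d_B = V + 1.5627·d_B = (17.0466,25.2584)
sweep = 180° − θ = 72.0448°

center=(19.0635,26.0005) T_A=(19.1477,23.8530) T_B=(17.0466,25.2584) sweep=72.0448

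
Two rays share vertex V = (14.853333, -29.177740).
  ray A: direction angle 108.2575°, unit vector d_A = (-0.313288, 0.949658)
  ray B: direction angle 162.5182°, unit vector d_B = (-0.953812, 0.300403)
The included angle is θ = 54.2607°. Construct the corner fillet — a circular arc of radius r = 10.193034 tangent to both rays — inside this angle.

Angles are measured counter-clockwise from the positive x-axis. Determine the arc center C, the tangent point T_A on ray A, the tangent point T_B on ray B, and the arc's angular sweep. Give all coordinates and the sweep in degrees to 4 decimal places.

bisector direction at 135.3878° = (-0.711877,0.702304)
center distance |VC| = r/sin(θ/2) = 10.193034/sin(27.1303°) = 22.352341
C = V + |VC|·bis = (-1.0588,-13.4796)
T_A = V + ((C−V)·d_A)·d_A = V + 19.8929·d_A = (8.6211,-10.2862)
T_B = V + ((C−V)·d_B)·d_B = V + 19.8929·d_B = (-4.1208,-23.2018)
sweep = 180° − θ = 125.7393°

center=(-1.0588,-13.4796) T_A=(8.6211,-10.2862) T_B=(-4.1208,-23.2018) sweep=125.7393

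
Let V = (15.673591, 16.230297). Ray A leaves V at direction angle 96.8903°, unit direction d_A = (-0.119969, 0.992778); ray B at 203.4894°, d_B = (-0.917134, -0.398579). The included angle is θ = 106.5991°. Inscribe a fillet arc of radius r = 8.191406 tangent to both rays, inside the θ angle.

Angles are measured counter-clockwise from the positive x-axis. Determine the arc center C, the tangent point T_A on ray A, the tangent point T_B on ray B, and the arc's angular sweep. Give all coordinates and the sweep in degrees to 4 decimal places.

bisector direction at 150.1898° = (-0.867677,0.497128)
center distance |VC| = r/sin(θ/2) = 8.191406/sin(53.2996°) = 10.216641
C = V + |VC|·bis = (6.8088,21.3093)
T_A = V + ((C−V)·d_A)·d_A = V + 6.1058·d_A = (14.9411,22.2920)
T_B = V + ((C−V)·d_B)·d_B = V + 6.1058·d_B = (10.0738,13.7967)
sweep = 180° − θ = 73.4009°

center=(6.8088,21.3093) T_A=(14.9411,22.2920) T_B=(10.0738,13.7967) sweep=73.4009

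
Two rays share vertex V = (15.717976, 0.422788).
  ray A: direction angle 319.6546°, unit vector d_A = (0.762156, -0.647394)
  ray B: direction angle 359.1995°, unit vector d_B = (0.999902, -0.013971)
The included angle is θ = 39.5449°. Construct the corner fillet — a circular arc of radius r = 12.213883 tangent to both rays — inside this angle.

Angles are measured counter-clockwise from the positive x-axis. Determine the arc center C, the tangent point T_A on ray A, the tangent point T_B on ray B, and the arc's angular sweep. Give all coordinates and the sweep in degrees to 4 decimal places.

bisector direction at 339.4271° = (0.936226,-0.351400)
center distance |VC| = r/sin(θ/2) = 12.213883/sin(19.7724°) = 36.105255
C = V + |VC|·bis = (49.5206,-12.2646)
T_A = V + ((C−V)·d_A)·d_A = V + 33.9766·d_A = (41.6134,-21.5735)
T_B = V + ((C−V)·d_B)·d_B = V + 33.9766·d_B = (49.6913,-0.0519)
sweep = 180° − θ = 140.4551°

center=(49.5206,-12.2646) T_A=(41.6134,-21.5735) T_B=(49.6913,-0.0519) sweep=140.4551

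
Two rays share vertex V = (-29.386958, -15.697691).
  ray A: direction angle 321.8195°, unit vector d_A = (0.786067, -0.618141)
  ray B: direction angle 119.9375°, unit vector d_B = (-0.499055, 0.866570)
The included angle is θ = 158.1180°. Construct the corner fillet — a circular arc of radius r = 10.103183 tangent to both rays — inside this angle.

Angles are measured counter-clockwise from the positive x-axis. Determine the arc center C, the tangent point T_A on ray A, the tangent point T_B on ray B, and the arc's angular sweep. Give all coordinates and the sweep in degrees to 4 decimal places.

center=(-21.6065,-8.9632) T_A=(-27.8517,-16.9050) T_B=(-30.3616,-14.0052) sweep=21.8820

bisector direction at 40.8785° = (0.756099,0.654457)
center distance |VC| = r/sin(θ/2) = 10.103183/sin(79.0590°) = 10.290227
C = V + |VC|·bis = (-21.6065,-8.9632)
T_A = V + ((C−V)·d_A)·d_A = V + 1.9531·d_A = (-27.8517,-16.9050)
T_B = V + ((C−V)·d_B)·d_B = V + 1.9531·d_B = (-30.3616,-14.0052)
sweep = 180° − θ = 21.8820°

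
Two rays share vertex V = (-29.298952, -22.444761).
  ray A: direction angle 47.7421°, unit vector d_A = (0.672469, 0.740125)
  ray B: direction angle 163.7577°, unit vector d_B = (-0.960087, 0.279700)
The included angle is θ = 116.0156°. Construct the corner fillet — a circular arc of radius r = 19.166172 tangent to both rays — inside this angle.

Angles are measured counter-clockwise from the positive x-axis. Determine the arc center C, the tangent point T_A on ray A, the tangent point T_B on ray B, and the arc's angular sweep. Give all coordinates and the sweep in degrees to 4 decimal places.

center=(-35.4330,-0.6948) T_A=(-21.2477,-13.5834) T_B=(-40.7938,-19.0960) sweep=63.9844

bisector direction at 105.7499° = (-0.271439,0.962456)
center distance |VC| = r/sin(θ/2) = 19.166172/sin(58.0078°) = 22.598414
C = V + |VC|·bis = (-35.4330,-0.6948)
T_A = V + ((C−V)·d_A)·d_A = V + 11.9727·d_A = (-21.2477,-13.5834)
T_B = V + ((C−V)·d_B)·d_B = V + 11.9727·d_B = (-40.7938,-19.0960)
sweep = 180° − θ = 63.9844°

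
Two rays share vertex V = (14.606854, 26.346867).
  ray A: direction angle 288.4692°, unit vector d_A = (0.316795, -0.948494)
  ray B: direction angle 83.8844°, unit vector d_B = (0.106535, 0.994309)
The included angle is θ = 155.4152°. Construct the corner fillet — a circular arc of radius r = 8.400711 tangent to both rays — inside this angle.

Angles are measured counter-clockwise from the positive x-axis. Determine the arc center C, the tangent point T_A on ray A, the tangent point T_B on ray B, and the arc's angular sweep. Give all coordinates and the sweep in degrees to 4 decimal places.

bisector direction at 6.1768° = (0.994195,0.107597)
center distance |VC| = r/sin(θ/2) = 8.400711/sin(77.7076°) = 8.597826
C = V + |VC|·bis = (23.1548,27.2720)
T_A = V + ((C−V)·d_A)·d_A = V + 1.8305·d_A = (15.1867,24.6107)
T_B = V + ((C−V)·d_B)·d_B = V + 1.8305·d_B = (14.8019,28.1669)
sweep = 180° − θ = 24.5848°

center=(23.1548,27.2720) T_A=(15.1867,24.6107) T_B=(14.8019,28.1669) sweep=24.5848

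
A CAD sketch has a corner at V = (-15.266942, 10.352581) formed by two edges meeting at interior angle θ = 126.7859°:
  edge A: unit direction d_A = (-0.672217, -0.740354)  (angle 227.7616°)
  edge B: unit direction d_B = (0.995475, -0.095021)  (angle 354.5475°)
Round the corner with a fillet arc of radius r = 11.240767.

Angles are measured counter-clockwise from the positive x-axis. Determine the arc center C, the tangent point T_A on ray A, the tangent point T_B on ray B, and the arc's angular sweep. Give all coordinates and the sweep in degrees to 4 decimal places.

center=(-10.7298,-1.3724) T_A=(-19.0520,6.1839) T_B=(-9.6617,9.8176) sweep=53.2141

bisector direction at 291.1545° = (0.360885,-0.932610)
center distance |VC| = r/sin(θ/2) = 11.240767/sin(63.3929°) = 12.572171
C = V + |VC|·bis = (-10.7298,-1.3724)
T_A = V + ((C−V)·d_A)·d_A = V + 5.6307·d_A = (-19.0520,6.1839)
T_B = V + ((C−V)·d_B)·d_B = V + 5.6307·d_B = (-9.6617,9.8176)
sweep = 180° − θ = 53.2141°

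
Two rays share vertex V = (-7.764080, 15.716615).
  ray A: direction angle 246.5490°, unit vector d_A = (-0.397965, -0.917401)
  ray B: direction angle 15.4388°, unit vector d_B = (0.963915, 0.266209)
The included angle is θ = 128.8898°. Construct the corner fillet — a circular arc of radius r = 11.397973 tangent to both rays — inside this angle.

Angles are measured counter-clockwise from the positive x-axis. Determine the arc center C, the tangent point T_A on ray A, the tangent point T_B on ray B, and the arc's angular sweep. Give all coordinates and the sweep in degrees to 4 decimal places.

center=(0.5235,6.1808) T_A=(-9.9330,10.7168) T_B=(-2.5107,17.1675) sweep=51.1102

bisector direction at 310.9939° = (0.655979,-0.754779)
center distance |VC| = r/sin(θ/2) = 11.397973/sin(64.4449°) = 12.633941
C = V + |VC|·bis = (0.5235,6.1808)
T_A = V + ((C−V)·d_A)·d_A = V + 5.4500·d_A = (-9.9330,10.7168)
T_B = V + ((C−V)·d_B)·d_B = V + 5.4500·d_B = (-2.5107,17.1675)
sweep = 180° − θ = 51.1102°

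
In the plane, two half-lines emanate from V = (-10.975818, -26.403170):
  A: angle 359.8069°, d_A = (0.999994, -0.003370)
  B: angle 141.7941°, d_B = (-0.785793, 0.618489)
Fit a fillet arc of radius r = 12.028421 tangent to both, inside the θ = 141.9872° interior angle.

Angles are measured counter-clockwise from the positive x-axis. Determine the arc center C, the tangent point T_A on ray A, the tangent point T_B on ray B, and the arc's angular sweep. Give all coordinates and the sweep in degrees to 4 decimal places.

center=(-6.7921,-14.3888) T_A=(-6.8326,-26.4171) T_B=(-14.2315,-23.8406) sweep=38.0128

bisector direction at 70.8005° = (0.328858,0.944379)
center distance |VC| = r/sin(θ/2) = 12.028421/sin(70.9936°) = 12.721996
C = V + |VC|·bis = (-6.7921,-14.3888)
T_A = V + ((C−V)·d_A)·d_A = V + 4.1432·d_A = (-6.8326,-26.4171)
T_B = V + ((C−V)·d_B)·d_B = V + 4.1432·d_B = (-14.2315,-23.8406)
sweep = 180° − θ = 38.0128°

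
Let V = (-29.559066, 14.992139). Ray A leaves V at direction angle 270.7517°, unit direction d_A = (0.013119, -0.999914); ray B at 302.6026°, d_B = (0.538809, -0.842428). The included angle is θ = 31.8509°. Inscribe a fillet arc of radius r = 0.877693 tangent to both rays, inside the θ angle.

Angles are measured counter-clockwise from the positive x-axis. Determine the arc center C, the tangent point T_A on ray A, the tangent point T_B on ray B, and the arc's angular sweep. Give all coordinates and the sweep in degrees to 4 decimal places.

center=(-28.6411,11.9279) T_A=(-29.5187,11.9164) T_B=(-27.9017,12.4008) sweep=148.1491

bisector direction at 286.6771° = (0.286979,-0.957937)
center distance |VC| = r/sin(θ/2) = 0.877693/sin(15.9254°) = 3.198748
C = V + |VC|·bis = (-28.6411,11.9279)
T_A = V + ((C−V)·d_A)·d_A = V + 3.0760·d_A = (-29.5187,11.9164)
T_B = V + ((C−V)·d_B)·d_B = V + 3.0760·d_B = (-27.9017,12.4008)
sweep = 180° − θ = 148.1491°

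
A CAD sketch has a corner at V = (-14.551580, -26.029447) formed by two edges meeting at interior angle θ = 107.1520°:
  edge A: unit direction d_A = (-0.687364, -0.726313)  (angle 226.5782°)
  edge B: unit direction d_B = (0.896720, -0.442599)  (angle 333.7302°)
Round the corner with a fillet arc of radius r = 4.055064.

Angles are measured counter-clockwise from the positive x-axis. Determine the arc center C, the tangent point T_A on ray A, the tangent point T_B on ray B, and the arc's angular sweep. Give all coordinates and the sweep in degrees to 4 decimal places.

center=(-13.6631,-30.9901) T_A=(-16.6084,-28.2028) T_B=(-11.8683,-27.3538) sweep=72.8480

bisector direction at 280.1542° = (0.176298,-0.984337)
center distance |VC| = r/sin(θ/2) = 4.055064/sin(53.5760°) = 5.039568
C = V + |VC|·bis = (-13.6631,-30.9901)
T_A = V + ((C−V)·d_A)·d_A = V + 2.9923·d_A = (-16.6084,-28.2028)
T_B = V + ((C−V)·d_B)·d_B = V + 2.9923·d_B = (-11.8683,-27.3538)
sweep = 180° − θ = 72.8480°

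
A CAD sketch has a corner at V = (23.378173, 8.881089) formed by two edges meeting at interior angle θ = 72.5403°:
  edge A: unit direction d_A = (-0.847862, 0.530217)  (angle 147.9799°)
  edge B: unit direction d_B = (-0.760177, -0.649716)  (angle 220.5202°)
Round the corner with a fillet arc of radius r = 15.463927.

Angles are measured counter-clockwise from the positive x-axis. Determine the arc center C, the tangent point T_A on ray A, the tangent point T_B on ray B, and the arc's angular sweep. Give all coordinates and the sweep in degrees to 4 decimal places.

center=(-2.6894,6.9439) T_A=(5.5098,20.0552) T_B=(7.3578,-4.8114) sweep=107.4597

bisector direction at 184.2500° = (-0.997250,-0.074109)
center distance |VC| = r/sin(θ/2) = 15.463927/sin(36.2702°) = 26.139459
C = V + |VC|·bis = (-2.6894,6.9439)
T_A = V + ((C−V)·d_A)·d_A = V + 21.0746·d_A = (5.5098,20.0552)
T_B = V + ((C−V)·d_B)·d_B = V + 21.0746·d_B = (7.3578,-4.8114)
sweep = 180° − θ = 107.4597°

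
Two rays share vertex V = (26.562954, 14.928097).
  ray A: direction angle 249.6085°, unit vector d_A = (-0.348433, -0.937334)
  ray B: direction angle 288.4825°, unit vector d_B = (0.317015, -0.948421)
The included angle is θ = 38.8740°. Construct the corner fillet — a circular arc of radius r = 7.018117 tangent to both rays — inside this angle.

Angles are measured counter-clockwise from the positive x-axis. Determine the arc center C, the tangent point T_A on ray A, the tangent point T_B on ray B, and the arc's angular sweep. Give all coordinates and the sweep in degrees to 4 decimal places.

center=(26.2116,-6.1590) T_A=(19.6333,-3.7136) T_B=(32.8678,-3.9341) sweep=141.1260

bisector direction at 269.0455° = (-0.016658,-0.999861)
center distance |VC| = r/sin(θ/2) = 7.018117/sin(19.4370°) = 21.089982
C = V + |VC|·bis = (26.2116,-6.1590)
T_A = V + ((C−V)·d_A)·d_A = V + 19.8880·d_A = (19.6333,-3.7136)
T_B = V + ((C−V)·d_B)·d_B = V + 19.8880·d_B = (32.8678,-3.9341)
sweep = 180° − θ = 141.1260°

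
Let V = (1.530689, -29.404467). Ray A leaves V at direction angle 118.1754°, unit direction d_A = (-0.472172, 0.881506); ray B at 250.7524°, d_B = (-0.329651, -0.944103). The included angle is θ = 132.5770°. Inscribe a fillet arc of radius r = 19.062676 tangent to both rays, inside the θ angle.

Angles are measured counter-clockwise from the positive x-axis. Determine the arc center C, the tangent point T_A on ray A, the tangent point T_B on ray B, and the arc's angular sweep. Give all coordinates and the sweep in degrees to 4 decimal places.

center=(-19.2264,-31.0249) T_A=(-2.4226,-22.0241) T_B=(-1.2293,-37.3090) sweep=47.4230

bisector direction at 184.4639° = (-0.996967,-0.077831)
center distance |VC| = r/sin(θ/2) = 19.062676/sin(66.2885°) = 20.820285
C = V + |VC|·bis = (-19.2264,-31.0249)
T_A = V + ((C−V)·d_A)·d_A = V + 8.3725·d_A = (-2.4226,-22.0241)
T_B = V + ((C−V)·d_B)·d_B = V + 8.3725·d_B = (-1.2293,-37.3090)
sweep = 180° − θ = 47.4230°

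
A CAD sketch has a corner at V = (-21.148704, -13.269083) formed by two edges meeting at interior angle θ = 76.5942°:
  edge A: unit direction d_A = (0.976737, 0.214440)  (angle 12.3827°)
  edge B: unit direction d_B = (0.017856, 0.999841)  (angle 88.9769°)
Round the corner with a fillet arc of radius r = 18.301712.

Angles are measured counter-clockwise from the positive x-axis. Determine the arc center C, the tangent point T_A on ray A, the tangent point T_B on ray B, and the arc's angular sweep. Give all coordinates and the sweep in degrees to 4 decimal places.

center=(-2.4361,9.5768) T_A=(1.4885,-8.2991) T_B=(-20.7349,9.9036) sweep=103.4058

bisector direction at 50.6798° = (0.633654,0.773617)
center distance |VC| = r/sin(θ/2) = 18.301712/sin(38.2971°) = 29.531307
C = V + |VC|·bis = (-2.4361,9.5768)
T_A = V + ((C−V)·d_A)·d_A = V + 23.1764·d_A = (1.4885,-8.2991)
T_B = V + ((C−V)·d_B)·d_B = V + 23.1764·d_B = (-20.7349,9.9036)
sweep = 180° − θ = 103.4058°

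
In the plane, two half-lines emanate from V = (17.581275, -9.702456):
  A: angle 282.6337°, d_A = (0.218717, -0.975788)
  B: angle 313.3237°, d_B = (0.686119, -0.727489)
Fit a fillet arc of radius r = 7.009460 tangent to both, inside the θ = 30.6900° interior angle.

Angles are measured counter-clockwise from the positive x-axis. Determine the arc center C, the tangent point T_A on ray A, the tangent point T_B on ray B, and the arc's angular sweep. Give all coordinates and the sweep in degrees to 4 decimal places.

bisector direction at 297.9787° = (0.469143,-0.883122)
center distance |VC| = r/sin(θ/2) = 7.009460/sin(15.3450°) = 26.487722
C = V + |VC|·bis = (30.0078,-33.0943)
T_A = V + ((C−V)·d_A)·d_A = V + 25.5434·d_A = (23.1681,-34.6274)
T_B = V + ((C−V)·d_B)·d_B = V + 25.5434·d_B = (35.1071,-28.2850)
sweep = 180° − θ = 149.3100°

center=(30.0078,-33.0943) T_A=(23.1681,-34.6274) T_B=(35.1071,-28.2850) sweep=149.3100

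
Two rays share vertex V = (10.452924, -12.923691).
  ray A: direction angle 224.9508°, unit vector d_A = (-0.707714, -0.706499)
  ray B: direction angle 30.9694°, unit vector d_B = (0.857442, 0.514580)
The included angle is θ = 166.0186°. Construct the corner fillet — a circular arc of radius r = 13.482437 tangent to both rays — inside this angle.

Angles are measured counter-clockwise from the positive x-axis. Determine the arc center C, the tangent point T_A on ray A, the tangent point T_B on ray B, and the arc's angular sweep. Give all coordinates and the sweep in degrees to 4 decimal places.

center=(18.8083,-23.6334) T_A=(9.2829,-14.0917) T_B=(11.8705,-12.0730) sweep=13.9814

bisector direction at 307.9601° = (0.615113,-0.788439)
center distance |VC| = r/sin(θ/2) = 13.482437/sin(83.0093°) = 13.583417
C = V + |VC|·bis = (18.8083,-23.6334)
T_A = V + ((C−V)·d_A)·d_A = V + 1.6532·d_A = (9.2829,-14.0917)
T_B = V + ((C−V)·d_B)·d_B = V + 1.6532·d_B = (11.8705,-12.0730)
sweep = 180° − θ = 13.9814°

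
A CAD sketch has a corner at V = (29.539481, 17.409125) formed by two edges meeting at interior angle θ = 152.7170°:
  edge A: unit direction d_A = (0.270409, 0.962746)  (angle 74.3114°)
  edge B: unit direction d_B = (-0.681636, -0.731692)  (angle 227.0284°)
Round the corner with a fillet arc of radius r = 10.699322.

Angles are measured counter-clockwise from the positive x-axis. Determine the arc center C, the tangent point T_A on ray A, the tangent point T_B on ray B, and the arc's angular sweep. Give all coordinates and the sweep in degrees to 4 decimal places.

center=(19.9409,22.8022) T_A=(30.2416,19.9090) T_B=(27.7695,15.5092) sweep=27.2830

bisector direction at 150.6699° = (-0.871812,0.489841)
center distance |VC| = r/sin(θ/2) = 10.699322/sin(76.3585°) = 11.009907
C = V + |VC|·bis = (19.9409,22.8022)
T_A = V + ((C−V)·d_A)·d_A = V + 2.5966·d_A = (30.2416,19.9090)
T_B = V + ((C−V)·d_B)·d_B = V + 2.5966·d_B = (27.7695,15.5092)
sweep = 180° − θ = 27.2830°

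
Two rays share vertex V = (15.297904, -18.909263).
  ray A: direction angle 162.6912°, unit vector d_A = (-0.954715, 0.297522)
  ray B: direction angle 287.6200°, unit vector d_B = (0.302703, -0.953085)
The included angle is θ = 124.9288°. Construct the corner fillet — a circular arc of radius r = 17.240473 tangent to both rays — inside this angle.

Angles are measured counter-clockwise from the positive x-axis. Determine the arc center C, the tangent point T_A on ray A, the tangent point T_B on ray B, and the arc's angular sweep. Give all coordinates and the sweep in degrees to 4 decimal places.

center=(1.5871,-32.6947) T_A=(6.7165,-16.2350) T_B=(18.0187,-27.4760) sweep=55.0712

bisector direction at 225.1556° = (-0.705184,-0.709024)
center distance |VC| = r/sin(θ/2) = 17.240473/sin(62.4644°) = 19.442891
C = V + |VC|·bis = (1.5871,-32.6947)
T_A = V + ((C−V)·d_A)·d_A = V + 8.9884·d_A = (6.7165,-16.2350)
T_B = V + ((C−V)·d_B)·d_B = V + 8.9884·d_B = (18.0187,-27.4760)
sweep = 180° − θ = 55.0712°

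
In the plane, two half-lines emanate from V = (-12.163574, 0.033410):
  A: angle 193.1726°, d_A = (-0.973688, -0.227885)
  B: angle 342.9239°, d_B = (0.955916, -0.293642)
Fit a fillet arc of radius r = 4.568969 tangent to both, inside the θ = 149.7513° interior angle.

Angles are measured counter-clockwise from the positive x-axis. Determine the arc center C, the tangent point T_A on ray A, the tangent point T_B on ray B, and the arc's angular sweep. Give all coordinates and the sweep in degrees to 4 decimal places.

center=(-12.3248,-4.6968) T_A=(-13.3660,-0.2480) T_B=(-10.9831,-0.3292) sweep=30.2487

bisector direction at 268.0482° = (-0.034058,-0.999420)
center distance |VC| = r/sin(θ/2) = 4.568969/sin(74.8756°) = 4.732908
C = V + |VC|·bis = (-12.3248,-4.6968)
T_A = V + ((C−V)·d_A)·d_A = V + 1.2349·d_A = (-13.3660,-0.2480)
T_B = V + ((C−V)·d_B)·d_B = V + 1.2349·d_B = (-10.9831,-0.3292)
sweep = 180° − θ = 30.2487°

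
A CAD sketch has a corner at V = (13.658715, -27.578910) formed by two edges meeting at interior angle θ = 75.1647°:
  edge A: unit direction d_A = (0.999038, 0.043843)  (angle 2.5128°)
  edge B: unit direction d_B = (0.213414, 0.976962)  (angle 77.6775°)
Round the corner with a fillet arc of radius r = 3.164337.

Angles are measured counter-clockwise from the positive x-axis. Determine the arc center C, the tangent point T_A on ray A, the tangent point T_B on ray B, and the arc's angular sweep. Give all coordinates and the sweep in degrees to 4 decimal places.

center=(17.6276,-24.2374) T_A=(17.7664,-27.3986) T_B=(14.5362,-23.5620) sweep=104.8353

bisector direction at 40.0952° = (0.764976,0.644059)
center distance |VC| = r/sin(θ/2) = 3.164337/sin(37.5823°) = 5.188279
C = V + |VC|·bis = (17.6276,-24.2374)
T_A = V + ((C−V)·d_A)·d_A = V + 4.1116·d_A = (17.7664,-27.3986)
T_B = V + ((C−V)·d_B)·d_B = V + 4.1116·d_B = (14.5362,-23.5620)
sweep = 180° − θ = 104.8353°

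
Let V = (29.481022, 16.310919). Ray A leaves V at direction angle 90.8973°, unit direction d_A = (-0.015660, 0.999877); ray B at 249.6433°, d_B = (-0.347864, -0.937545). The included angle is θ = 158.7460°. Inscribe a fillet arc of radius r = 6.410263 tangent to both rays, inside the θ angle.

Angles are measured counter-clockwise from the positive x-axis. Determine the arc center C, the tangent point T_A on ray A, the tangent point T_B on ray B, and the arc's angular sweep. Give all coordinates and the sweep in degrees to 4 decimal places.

center=(23.0527,17.4132) T_A=(29.4622,17.5135) T_B=(29.0626,15.1833) sweep=21.2540

bisector direction at 170.2703° = (-0.985616,0.169000)
center distance |VC| = r/sin(θ/2) = 6.410263/sin(79.3730°) = 6.522127
C = V + |VC|·bis = (23.0527,17.4132)
T_A = V + ((C−V)·d_A)·d_A = V + 1.2028·d_A = (29.4622,17.5135)
T_B = V + ((C−V)·d_B)·d_B = V + 1.2028·d_B = (29.0626,15.1833)
sweep = 180° − θ = 21.2540°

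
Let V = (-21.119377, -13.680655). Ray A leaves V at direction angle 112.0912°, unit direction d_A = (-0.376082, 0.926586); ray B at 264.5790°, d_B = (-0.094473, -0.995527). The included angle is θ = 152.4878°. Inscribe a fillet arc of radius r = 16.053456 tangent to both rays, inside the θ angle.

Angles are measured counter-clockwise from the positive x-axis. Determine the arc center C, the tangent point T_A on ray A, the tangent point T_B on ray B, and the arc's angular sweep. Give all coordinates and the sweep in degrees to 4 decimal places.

center=(-37.4723,-16.0765) T_A=(-22.5974,-10.0391) T_B=(-21.4907,-17.5931) sweep=27.5122

bisector direction at 188.3351° = (-0.989437,-0.144962)
center distance |VC| = r/sin(θ/2) = 16.053456/sin(76.2439°) = 16.527519
C = V + |VC|·bis = (-37.4723,-16.0765)
T_A = V + ((C−V)·d_A)·d_A = V + 3.9301·d_A = (-22.5974,-10.0391)
T_B = V + ((C−V)·d_B)·d_B = V + 3.9301·d_B = (-21.4907,-17.5931)
sweep = 180° − θ = 27.5122°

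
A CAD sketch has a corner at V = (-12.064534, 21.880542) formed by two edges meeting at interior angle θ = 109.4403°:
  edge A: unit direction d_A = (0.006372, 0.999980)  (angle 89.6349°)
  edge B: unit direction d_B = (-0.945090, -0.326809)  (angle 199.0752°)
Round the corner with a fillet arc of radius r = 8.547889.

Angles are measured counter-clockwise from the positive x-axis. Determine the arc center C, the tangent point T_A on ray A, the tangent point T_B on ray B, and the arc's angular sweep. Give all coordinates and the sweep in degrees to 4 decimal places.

center=(-20.5737,27.9826) T_A=(-12.0260,27.9281) T_B=(-17.7802,19.9041) sweep=70.5597

bisector direction at 144.3551° = (-0.812644,0.582761)
center distance |VC| = r/sin(θ/2) = 8.547889/sin(54.7201°) = 10.470981
C = V + |VC|·bis = (-20.5737,27.9826)
T_A = V + ((C−V)·d_A)·d_A = V + 6.0477·d_A = (-12.0260,27.9281)
T_B = V + ((C−V)·d_B)·d_B = V + 6.0477·d_B = (-17.7802,19.9041)
sweep = 180° − θ = 70.5597°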